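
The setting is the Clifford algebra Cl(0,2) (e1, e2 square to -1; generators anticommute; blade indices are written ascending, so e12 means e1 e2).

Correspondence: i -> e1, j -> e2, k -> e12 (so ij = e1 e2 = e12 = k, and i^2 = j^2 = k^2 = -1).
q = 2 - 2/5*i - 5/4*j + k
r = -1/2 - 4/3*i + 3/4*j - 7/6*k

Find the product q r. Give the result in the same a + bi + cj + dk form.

In blades: q = 2 - 2/5*e1 - 5/4*e2 + e12, r = -1/2 - 4/3*e1 + 3/4*e2 - 7/6*e12.
Distribute q over r term by term (generator squares from the signature, products reordered to ascending indices): (2)*r = -1 - 8/3*e1 + 3/2*e2 - 7/3*e12; (-2/5*e1)*r = -8/15 + 1/5*e1 - 7/15*e2 - 3/10*e12; (-5/4*e2)*r = 15/16 + 35/24*e1 + 5/8*e2 - 5/3*e12; (e12)*r = 7/6 - 3/4*e1 - 4/3*e2 - 1/2*e12.
Sum: 137/240 - 211/120*e1 + 13/40*e2 - 24/5*e12; translating back through the correspondence:
Answer: 137/240 - 211/120*i + 13/40*j - 24/5*k


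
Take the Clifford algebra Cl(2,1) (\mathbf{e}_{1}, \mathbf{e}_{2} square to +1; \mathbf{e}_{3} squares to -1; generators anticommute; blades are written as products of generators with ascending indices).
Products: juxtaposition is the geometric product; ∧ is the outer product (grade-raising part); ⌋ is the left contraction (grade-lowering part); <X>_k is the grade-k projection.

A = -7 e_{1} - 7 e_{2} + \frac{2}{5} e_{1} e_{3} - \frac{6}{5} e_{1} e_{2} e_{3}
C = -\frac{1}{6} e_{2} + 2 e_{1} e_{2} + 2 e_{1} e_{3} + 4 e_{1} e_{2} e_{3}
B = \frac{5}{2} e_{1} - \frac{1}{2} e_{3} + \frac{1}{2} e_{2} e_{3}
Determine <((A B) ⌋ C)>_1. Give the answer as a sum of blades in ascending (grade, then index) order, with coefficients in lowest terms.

step 1: -\frac{35}{2} - \frac{2}{5} e_{1} - \frac{9}{2} e_{3} + \frac{171}{10} e_{1} e_{2} + \frac{7}{2} e_{1} e_{3} + \frac{1}{2} e_{2} e_{3} - \frac{7}{2} e_{1} e_{2} e_{3}
step 2: -\frac{206}{5} - 7 e_{1} - \frac{713}{60} e_{2} - \frac{346}{5} e_{3} - 17 e_{1} e_{2} - 35 e_{1} e_{3} - \frac{8}{5} e_{2} e_{3} - 70 e_{1} e_{2} e_{3}
step 3: -7 e_{1} - \frac{713}{60} e_{2} - \frac{346}{5} e_{3}
Answer: -7 e_{1} - \frac{713}{60} e_{2} - \frac{346}{5} e_{3}


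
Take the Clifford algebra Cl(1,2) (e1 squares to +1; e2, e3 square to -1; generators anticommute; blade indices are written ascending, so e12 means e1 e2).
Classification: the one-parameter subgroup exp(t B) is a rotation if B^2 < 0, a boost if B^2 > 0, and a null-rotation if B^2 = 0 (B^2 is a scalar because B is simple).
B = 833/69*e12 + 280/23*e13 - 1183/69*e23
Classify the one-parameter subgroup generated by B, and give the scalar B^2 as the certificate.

B^2 term by term: the squares give (833/69)^2*(e12)^2 + (280/23)^2*(e13)^2 + (-1183/69)^2*(e23)^2 = 693889/4761*(+1) + 78400/529*(+1) + 1399489/4761*(-1) = 0 (each basis 2-blade squares to minus the product of its generators' squares); cross terms between blades sharing an index anticommute and cancel. So B^2 = 0.
Answer: null-rotation, certificate B^2 = 0. The scalar 0 is the complete invariant here: its sign names the subgroup type.


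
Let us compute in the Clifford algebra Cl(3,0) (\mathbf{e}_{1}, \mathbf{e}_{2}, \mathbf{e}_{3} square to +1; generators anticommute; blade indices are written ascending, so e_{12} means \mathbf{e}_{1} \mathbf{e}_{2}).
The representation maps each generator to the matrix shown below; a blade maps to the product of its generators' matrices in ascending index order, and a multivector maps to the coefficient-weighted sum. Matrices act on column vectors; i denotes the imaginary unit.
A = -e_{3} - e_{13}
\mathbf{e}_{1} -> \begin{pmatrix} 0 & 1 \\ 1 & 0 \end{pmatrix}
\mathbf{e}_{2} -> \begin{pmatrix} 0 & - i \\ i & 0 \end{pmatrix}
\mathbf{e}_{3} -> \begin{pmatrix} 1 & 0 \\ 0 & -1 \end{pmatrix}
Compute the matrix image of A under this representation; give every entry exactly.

Bivector images (products of the table entries): rho(e_{13}) = rho(\mathbf{e}_{1})rho(\mathbf{e}_{3}) = \begin{pmatrix} 0 & -1 \\ 1 & 0 \end{pmatrix}.
M = (-1)*rho(e_{3}) + (-1)*rho(e_{13}), summed entrywise:
Answer: \begin{pmatrix} -1 & 1 \\ -1 & 1 \end{pmatrix}


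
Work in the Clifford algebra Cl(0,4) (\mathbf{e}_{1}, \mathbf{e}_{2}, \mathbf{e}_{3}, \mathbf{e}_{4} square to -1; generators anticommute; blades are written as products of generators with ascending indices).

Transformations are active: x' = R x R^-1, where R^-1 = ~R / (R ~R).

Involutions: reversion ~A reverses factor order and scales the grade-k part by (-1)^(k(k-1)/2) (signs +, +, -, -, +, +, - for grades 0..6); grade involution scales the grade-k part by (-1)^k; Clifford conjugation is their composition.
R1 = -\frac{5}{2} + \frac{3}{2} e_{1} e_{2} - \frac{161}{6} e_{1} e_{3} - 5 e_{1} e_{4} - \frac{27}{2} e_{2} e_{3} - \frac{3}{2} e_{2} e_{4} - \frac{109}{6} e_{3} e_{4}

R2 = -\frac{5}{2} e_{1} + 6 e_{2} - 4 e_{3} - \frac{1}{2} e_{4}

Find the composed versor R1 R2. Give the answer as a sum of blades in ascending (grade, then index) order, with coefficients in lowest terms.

Distribute over the terms of R2 (each basis-blade product reordered to ascending indices, repeated generators contracted through their squares):
R1 (-\frac{5}{2} e_{1}) = \frac{25}{4} e_{1} - \frac{15}{4} e_{2} + \frac{805}{12} e_{3} + \frac{25}{2} e_{4} + \frac{135}{4} e_{1} e_{2} e_{3} + \frac{15}{4} e_{1} e_{2} e_{4} + \frac{545}{12} e_{1} e_{3} e_{4}
R1 (6 e_{2}) = -9 e_{1} - 15 e_{2} - 81 e_{3} - 9 e_{4} + 161 e_{1} e_{2} e_{3} + 30 e_{1} e_{2} e_{4} - 109 e_{2} e_{3} e_{4}
R1 (-4 e_{3}) = -\frac{322}{3} e_{1} - 54 e_{2} + 10 e_{3} + \frac{218}{3} e_{4} - 6 e_{1} e_{2} e_{3} - 20 e_{1} e_{3} e_{4} - 6 e_{2} e_{3} e_{4}
R1 (-\frac{1}{2} e_{4}) = -\frac{5}{2} e_{1} - \frac{3}{4} e_{2} - \frac{109}{12} e_{3} + \frac{5}{4} e_{4} - \frac{3}{4} e_{1} e_{2} e_{4} + \frac{161}{12} e_{1} e_{3} e_{4} + \frac{27}{4} e_{2} e_{3} e_{4}
Summing the partial products and collecting blades:
Answer: -\frac{1351}{12} e_{1} - \frac{147}{2} e_{2} - 13 e_{3} + \frac{929}{12} e_{4} + \frac{755}{4} e_{1} e_{2} e_{3} + 33 e_{1} e_{2} e_{4} + \frac{233}{6} e_{1} e_{3} e_{4} - \frac{433}{4} e_{2} e_{3} e_{4}


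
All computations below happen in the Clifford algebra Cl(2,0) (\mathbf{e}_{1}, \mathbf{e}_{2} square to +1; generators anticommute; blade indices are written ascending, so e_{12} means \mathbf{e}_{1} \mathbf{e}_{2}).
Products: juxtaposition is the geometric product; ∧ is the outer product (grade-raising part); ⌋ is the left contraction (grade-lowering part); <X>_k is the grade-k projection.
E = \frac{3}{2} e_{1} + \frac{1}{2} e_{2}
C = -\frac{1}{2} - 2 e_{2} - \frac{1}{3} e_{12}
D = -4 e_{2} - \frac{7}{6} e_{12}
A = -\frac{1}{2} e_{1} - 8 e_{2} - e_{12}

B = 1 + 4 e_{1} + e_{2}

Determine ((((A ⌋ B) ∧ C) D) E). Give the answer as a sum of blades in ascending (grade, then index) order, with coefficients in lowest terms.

step 1: -10
step 2: 5 + 20 e_{2} + \frac{10}{3} e_{12}
step 3: -\frac{685}{9} + 10 e_{1} - 20 e_{2} - \frac{35}{6} e_{12}
step 4: 5 - \frac{1405}{12} e_{1} - \frac{1055}{36} e_{2} + 35 e_{12}
Answer: 5 - \frac{1405}{12} e_{1} - \frac{1055}{36} e_{2} + 35 e_{12}


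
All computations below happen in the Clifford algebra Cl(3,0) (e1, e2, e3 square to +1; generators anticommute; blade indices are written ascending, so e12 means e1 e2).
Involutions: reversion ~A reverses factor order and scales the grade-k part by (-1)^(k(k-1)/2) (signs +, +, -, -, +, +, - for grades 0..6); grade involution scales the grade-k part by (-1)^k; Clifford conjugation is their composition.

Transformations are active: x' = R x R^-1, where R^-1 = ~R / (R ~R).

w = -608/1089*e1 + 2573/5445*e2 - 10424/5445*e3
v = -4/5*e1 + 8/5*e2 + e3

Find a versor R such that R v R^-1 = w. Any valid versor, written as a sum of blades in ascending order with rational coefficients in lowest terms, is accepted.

Reasoning: v^2 = w^2 = 21/5 since conjugation preserves the quadratic form; R = v + w = -7396/5445*e1 + 2257/1089*e2 - 4979/5445*e3 is then valid when invertible, keeping its own part and reversing (v - w)/2.
Answer: -7396/5445*e1 + 2257/1089*e2 - 4979/5445*e3


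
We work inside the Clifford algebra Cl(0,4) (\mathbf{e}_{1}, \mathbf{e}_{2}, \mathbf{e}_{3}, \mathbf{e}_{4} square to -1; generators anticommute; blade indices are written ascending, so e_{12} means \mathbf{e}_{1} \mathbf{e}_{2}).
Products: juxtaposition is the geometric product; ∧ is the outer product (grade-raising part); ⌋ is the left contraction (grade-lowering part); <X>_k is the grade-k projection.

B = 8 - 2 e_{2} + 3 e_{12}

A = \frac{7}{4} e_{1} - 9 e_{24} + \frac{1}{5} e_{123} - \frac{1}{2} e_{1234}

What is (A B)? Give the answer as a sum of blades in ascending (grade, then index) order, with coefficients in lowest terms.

step 1: 14 e_{1} - \frac{21}{4} e_{2} - \frac{3}{5} e_{3} + 18 e_{4} - \frac{7}{2} e_{12} - \frac{2}{5} e_{13} - 27 e_{14} - 72 e_{24} + \frac{3}{2} e_{34} + \frac{8}{5} e_{123} - e_{134} - 4 e_{1234}
Answer: 14 e_{1} - \frac{21}{4} e_{2} - \frac{3}{5} e_{3} + 18 e_{4} - \frac{7}{2} e_{12} - \frac{2}{5} e_{13} - 27 e_{14} - 72 e_{24} + \frac{3}{2} e_{34} + \frac{8}{5} e_{123} - e_{134} - 4 e_{1234}


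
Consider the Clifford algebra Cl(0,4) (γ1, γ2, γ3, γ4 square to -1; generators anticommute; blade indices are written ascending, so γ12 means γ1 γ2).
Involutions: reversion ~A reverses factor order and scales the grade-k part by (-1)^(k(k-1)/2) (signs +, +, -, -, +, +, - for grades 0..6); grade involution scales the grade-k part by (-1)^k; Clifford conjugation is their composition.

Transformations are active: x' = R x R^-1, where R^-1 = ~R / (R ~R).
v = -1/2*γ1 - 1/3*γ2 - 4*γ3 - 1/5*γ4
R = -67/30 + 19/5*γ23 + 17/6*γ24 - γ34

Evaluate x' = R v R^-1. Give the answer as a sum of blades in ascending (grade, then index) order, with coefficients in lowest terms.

~R = -67/30 - 19/5*γ23 - 17/6*γ24 + γ34, and R ~R = 2561/90, so R^-1 = ~R / (2561/90).
R v = 67/60*γ1 + 743/45*γ2 + 112/15*γ3 + 788/225*γ4 - 19/10*γ123 - 17/12*γ124 + 1/2*γ134 + 818/75*γ234
Answer: -1/2*γ1 - 7747/2561*γ2 + 1680/2561*γ3 + 98467/38415*γ4


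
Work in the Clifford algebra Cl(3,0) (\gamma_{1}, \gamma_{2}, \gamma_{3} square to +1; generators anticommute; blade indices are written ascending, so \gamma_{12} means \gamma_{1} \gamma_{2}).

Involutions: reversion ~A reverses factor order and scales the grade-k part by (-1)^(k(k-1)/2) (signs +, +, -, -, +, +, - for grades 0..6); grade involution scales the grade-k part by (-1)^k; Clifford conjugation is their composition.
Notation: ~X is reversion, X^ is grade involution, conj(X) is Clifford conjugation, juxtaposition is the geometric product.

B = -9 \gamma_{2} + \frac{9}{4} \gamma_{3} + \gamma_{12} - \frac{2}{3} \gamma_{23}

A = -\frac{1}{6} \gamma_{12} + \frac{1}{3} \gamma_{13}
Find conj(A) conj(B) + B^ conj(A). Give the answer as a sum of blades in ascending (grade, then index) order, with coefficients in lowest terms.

first term: \frac{1}{6} + \frac{9}{4} \gamma_{1} + \frac{2}{9} \gamma_{12} + \frac{1}{9} \gamma_{13} + \frac{1}{3} \gamma_{23} + \frac{21}{8} \gamma_{123}
second term: -\frac{1}{6} - \frac{9}{4} \gamma_{1} + \frac{2}{9} \gamma_{12} + \frac{1}{9} \gamma_{13} + \frac{1}{3} \gamma_{23} + \frac{21}{8} \gamma_{123}
Answer: \frac{4}{9} \gamma_{12} + \frac{2}{9} \gamma_{13} + \frac{2}{3} \gamma_{23} + \frac{21}{4} \gamma_{123}


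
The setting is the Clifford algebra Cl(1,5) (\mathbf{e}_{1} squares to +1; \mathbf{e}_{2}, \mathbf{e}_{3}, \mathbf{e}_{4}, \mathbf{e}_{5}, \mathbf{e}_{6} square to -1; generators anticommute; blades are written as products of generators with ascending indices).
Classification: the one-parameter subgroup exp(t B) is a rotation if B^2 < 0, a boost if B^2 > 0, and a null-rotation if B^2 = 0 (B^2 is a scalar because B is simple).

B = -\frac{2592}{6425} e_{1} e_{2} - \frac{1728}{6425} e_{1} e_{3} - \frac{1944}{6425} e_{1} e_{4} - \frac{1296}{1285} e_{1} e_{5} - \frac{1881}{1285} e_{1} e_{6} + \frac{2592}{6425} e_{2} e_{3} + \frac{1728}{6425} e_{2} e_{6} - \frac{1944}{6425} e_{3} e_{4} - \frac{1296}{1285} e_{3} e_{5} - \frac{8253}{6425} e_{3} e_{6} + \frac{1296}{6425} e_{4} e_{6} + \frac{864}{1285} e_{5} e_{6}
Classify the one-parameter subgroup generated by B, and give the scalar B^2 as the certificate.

B^2 term by term: the squares give (-\frac{2592}{6425})^2*(e_{1} e_{2})^2 + (-\frac{1728}{6425})^2*(e_{1} e_{3})^2 + (-\frac{1944}{6425})^2*(e_{1} e_{4})^2 + (-\frac{1296}{1285})^2*(e_{1} e_{5})^2 + (-\frac{1881}{1285})^2*(e_{1} e_{6})^2 + (\frac{2592}{6425})^2*(e_{2} e_{3})^2 + (\frac{1728}{6425})^2*(e_{2} e_{6})^2 + (-\frac{1944}{6425})^2*(e_{3} e_{4})^2 + (-\frac{1296}{1285})^2*(e_{3} e_{5})^2 + (-\frac{8253}{6425})^2*(e_{3} e_{6})^2 + (\frac{1296}{6425})^2*(e_{4} e_{6})^2 + (\frac{864}{1285})^2*(e_{5} e_{6})^2 = \frac{6718464}{41280625}*(+1) + \frac{2985984}{41280625}*(+1) + \frac{3779136}{41280625}*(+1) + \frac{1679616}{1651225}*(+1) + \frac{3538161}{1651225}*(+1) + \frac{6718464}{41280625}*(-1) + \frac{2985984}{41280625}*(-1) + \frac{3779136}{41280625}*(-1) + \frac{1679616}{1651225}*(-1) + \frac{68112009}{41280625}*(-1) + \frac{1679616}{41280625}*(-1) + \frac{746496}{1651225}*(-1) = 0 (each basis 2-blade squares to minus the product of its generators' squares); cross terms between blades sharing an index anticommute and cancel; the commuting (index-disjoint) pairs give grade-4 terms 2*c*c'*(blade product), which cancel blade by blade — e_{1} e_{2} e_{3} e_{4}: \frac{10077696}{41280625} - \frac{10077696}{41280625} = 0; e_{1} e_{2} e_{3} e_{5}: \frac{6718464}{8256125} - \frac{6718464}{8256125} = 0; e_{1} e_{2} e_{3} e_{6}: \frac{42783552}{41280625} + \frac{5971968}{41280625} - \frac{9751104}{8256125} = 0; e_{1} e_{2} e_{4} e_{6}: -\frac{6718464}{41280625} + \frac{6718464}{41280625} = 0; e_{1} e_{2} e_{5} e_{6}: -\frac{4478976}{8256125} + \frac{4478976}{8256125} = 0; e_{1} e_{3} e_{4} e_{5}: -\frac{5038848}{8256125} + \frac{5038848}{8256125} = 0; e_{1} e_{3} e_{4} e_{6}: -\frac{4478976}{41280625} - \frac{32087664}{41280625} + \frac{7313328}{8256125} = 0; e_{1} e_{3} e_{5} e_{6}: -\frac{2985984}{8256125} - \frac{21391776}{8256125} + \frac{4875552}{1651225} = 0; e_{1} e_{4} e_{5} e_{6}: -\frac{3359232}{8256125} + \frac{3359232}{8256125} = 0; e_{2} e_{3} e_{4} e_{6}: \frac{6718464}{41280625} - \frac{6718464}{41280625} = 0; e_{2} e_{3} e_{5} e_{6}: \frac{4478976}{8256125} - \frac{4478976}{8256125} = 0; e_{3} e_{4} e_{5} e_{6}: -\frac{3359232}{8256125} + \frac{3359232}{8256125} = 0 — confirming B is simple. So B^2 = 0.
Answer: null-rotation, certificate B^2 = 0. The invariant at work: B^2 = 0 is unchanged by conjugation, hence its sign classifies the subgroup whatever basis B is written in.


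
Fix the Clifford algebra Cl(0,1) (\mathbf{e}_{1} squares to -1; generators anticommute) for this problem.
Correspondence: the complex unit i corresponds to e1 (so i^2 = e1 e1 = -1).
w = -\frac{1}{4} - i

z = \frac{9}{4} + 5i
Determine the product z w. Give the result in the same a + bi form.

In blades: z = \frac{9}{4} + 5 e_{1}, w = -\frac{1}{4} - e_{1}.
Distribute z over w term by term (generator squares from the signature, products reordered to ascending indices): (\frac{9}{4})*w = -\frac{9}{16} - \frac{9}{4} e_{1}; (5 e_{1})*w = 5 - \frac{5}{4} e_{1}.
Sum: \frac{71}{16} - \frac{7}{2} e_{1}; translating back through the correspondence:
Answer: \frac{71}{16} - \frac{7}{2}i


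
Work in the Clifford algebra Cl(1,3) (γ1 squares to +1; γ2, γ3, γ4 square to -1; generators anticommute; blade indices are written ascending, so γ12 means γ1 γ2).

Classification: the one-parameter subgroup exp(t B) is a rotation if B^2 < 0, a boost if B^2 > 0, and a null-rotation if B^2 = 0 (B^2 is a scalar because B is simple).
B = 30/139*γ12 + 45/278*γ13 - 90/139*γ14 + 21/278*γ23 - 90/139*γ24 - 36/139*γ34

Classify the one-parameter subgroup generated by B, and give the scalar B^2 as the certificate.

B^2 term by term: the squares give (30/139)^2*(γ12)^2 + (45/278)^2*(γ13)^2 + (-90/139)^2*(γ14)^2 + (21/278)^2*(γ23)^2 + (-90/139)^2*(γ24)^2 + (-36/139)^2*(γ34)^2 = 900/19321*(+1) + 2025/77284*(+1) + 8100/19321*(+1) + 441/77284*(-1) + 8100/19321*(-1) + 1296/19321*(-1) = 0 (each basis 2-blade squares to minus the product of its generators' squares); cross terms between blades sharing an index anticommute and cancel; the commuting (index-disjoint) pairs give grade-4 terms 2*c*c'*(blade product), which cancel blade by blade — γ1234: -2160/19321 + 4050/19321 - 1890/19321 = 0 — confirming B is simple. So B^2 = 0.
Answer: null-rotation, certificate B^2 = 0. One invariant decides it: the square 0 survives every conjugation, and its sign is exactly the classification.


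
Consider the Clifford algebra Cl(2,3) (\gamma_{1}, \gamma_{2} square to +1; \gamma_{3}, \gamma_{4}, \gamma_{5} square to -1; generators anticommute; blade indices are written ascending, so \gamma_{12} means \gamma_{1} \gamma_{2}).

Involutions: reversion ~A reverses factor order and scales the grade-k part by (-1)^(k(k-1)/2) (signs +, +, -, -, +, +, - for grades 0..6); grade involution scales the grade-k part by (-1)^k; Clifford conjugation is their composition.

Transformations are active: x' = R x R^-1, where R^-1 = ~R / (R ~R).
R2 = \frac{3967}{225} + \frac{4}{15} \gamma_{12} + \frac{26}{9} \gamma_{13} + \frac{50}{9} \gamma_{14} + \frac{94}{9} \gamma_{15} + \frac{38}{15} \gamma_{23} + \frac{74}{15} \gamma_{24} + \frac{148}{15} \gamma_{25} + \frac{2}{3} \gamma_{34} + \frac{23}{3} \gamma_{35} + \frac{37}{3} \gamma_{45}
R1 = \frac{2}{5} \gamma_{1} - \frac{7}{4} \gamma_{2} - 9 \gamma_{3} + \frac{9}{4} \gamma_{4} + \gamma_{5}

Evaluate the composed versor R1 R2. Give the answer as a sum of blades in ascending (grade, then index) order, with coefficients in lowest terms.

Distribute over the terms of R1 (each basis-blade product reordered to ascending indices, repeated generators contracted through their squares):
(\frac{2}{5} \gamma_{1}) R2 = \frac{7934}{1125} \gamma_{1} + \frac{8}{75} \gamma_{2} + \frac{52}{45} \gamma_{3} + \frac{20}{9} \gamma_{4} + \frac{188}{45} \gamma_{5} + \frac{76}{75} \gamma_{123} + \frac{148}{75} \gamma_{124} + \frac{296}{75} \gamma_{125} + \frac{4}{15} \gamma_{134} + \frac{46}{15} \gamma_{135} + \frac{74}{15} \gamma_{145}
(-\frac{7}{4} \gamma_{2}) R2 = \frac{7}{15} \gamma_{1} - \frac{27769}{900} \gamma_{2} - \frac{133}{30} \gamma_{3} - \frac{259}{30} \gamma_{4} - \frac{259}{15} \gamma_{5} + \frac{91}{18} \gamma_{123} + \frac{175}{18} \gamma_{124} + \frac{329}{18} \gamma_{125} - \frac{7}{6} \gamma_{234} - \frac{161}{12} \gamma_{235} - \frac{259}{12} \gamma_{245}
(-9 \gamma_{3}) R2 = -26 \gamma_{1} - \frac{114}{5} \gamma_{2} - \frac{3967}{25} \gamma_{3} + 6 \gamma_{4} + 69 \gamma_{5} - \frac{12}{5} \gamma_{123} + 50 \gamma_{134} + 94 \gamma_{135} + \frac{222}{5} \gamma_{234} + \frac{444}{5} \gamma_{235} - 111 \gamma_{345}
(\frac{9}{4} \gamma_{4}) R2 = \frac{25}{2} \gamma_{1} + \frac{111}{10} \gamma_{2} + \frac{3}{2} \gamma_{3} + \frac{3967}{100} \gamma_{4} - \frac{111}{4} \gamma_{5} + \frac{3}{5} \gamma_{124} + \frac{13}{2} \gamma_{134} - \frac{47}{2} \gamma_{145} + \frac{57}{10} \gamma_{234} - \frac{111}{5} \gamma_{245} - \frac{69}{4} \gamma_{345}
(\gamma_{5}) R2 = \frac{94}{9} \gamma_{1} + \frac{148}{15} \gamma_{2} + \frac{23}{3} \gamma_{3} + \frac{37}{3} \gamma_{4} + \frac{3967}{225} \gamma_{5} + \frac{4}{15} \gamma_{125} + \frac{26}{9} \gamma_{135} + \frac{50}{9} \gamma_{145} + \frac{38}{15} \gamma_{235} + \frac{74}{15} \gamma_{245} + \frac{2}{3} \gamma_{345}
Summing the partial products and collecting blades:
Answer: \frac{10043}{2250} \gamma_{1} - \frac{29323}{900} \gamma_{2} - \frac{34378}{225} \gamma_{3} + \frac{46433}{900} \gamma_{4} + \frac{41213}{900} \gamma_{5} + \frac{1651}{450} \gamma_{123} + \frac{5533}{450} \gamma_{124} + \frac{10121}{450} \gamma_{125} + \frac{1703}{30} \gamma_{134} + \frac{4498}{45} \gamma_{135} - \frac{1171}{90} \gamma_{145} + \frac{734}{15} \gamma_{234} + \frac{935}{12} \gamma_{235} - \frac{777}{20} \gamma_{245} - \frac{1531}{12} \gamma_{345}


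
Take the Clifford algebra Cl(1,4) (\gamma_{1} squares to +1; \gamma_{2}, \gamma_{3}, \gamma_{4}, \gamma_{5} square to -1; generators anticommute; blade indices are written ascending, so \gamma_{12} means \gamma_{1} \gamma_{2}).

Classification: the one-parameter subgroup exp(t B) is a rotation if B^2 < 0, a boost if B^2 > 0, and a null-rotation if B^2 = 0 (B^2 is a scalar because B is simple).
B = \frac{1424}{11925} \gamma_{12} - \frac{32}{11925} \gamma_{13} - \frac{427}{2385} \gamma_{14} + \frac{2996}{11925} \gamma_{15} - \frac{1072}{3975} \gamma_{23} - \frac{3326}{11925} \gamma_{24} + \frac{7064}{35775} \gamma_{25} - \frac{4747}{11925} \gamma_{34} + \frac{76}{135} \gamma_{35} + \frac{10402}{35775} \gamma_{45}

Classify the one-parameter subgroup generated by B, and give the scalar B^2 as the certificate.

B^2 term by term: the squares give (\frac{1424}{11925})^2*(\gamma_{12})^2 + (-\frac{32}{11925})^2*(\gamma_{13})^2 + (-\frac{427}{2385})^2*(\gamma_{14})^2 + (\frac{2996}{11925})^2*(\gamma_{15})^2 + (-\frac{1072}{3975})^2*(\gamma_{23})^2 + (-\frac{3326}{11925})^2*(\gamma_{24})^2 + (\frac{7064}{35775})^2*(\gamma_{25})^2 + (-\frac{4747}{11925})^2*(\gamma_{34})^2 + (\frac{76}{135})^2*(\gamma_{35})^2 + (\frac{10402}{35775})^2*(\gamma_{45})^2 = \frac{2027776}{142205625}*(+1) + \frac{1024}{142205625}*(+1) + \frac{182329}{5688225}*(+1) + \frac{8976016}{142205625}*(+1) + \frac{1149184}{15800625}*(-1) + \frac{11062276}{142205625}*(-1) + \frac{49900096}{1279850625}*(-1) + \frac{22534009}{142205625}*(-1) + \frac{5776}{18225}*(-1) + \frac{108201604}{1279850625}*(-1) = -\frac{16}{25} (each basis 2-blade squares to minus the product of its generators' squares); cross terms between blades sharing an index anticommute and cancel; the commuting (index-disjoint) pairs give grade-4 terms 2*c*c'*(blade product), which cancel blade by blade — \gamma_{1234}: -\frac{13519456}{142205625} - \frac{212864}{142205625} + \frac{915488}{9480375} = 0; \gamma_{1235}: \frac{216448}{1609875} + \frac{452096}{426616875} - \frac{6423424}{47401875} = 0; \gamma_{1245}: \frac{29624896}{426616875} + \frac{6032656}{85323375} - \frac{19929392}{142205625} = 0; \gamma_{1345}: -\frac{665728}{426616875} + \frac{64904}{321975} - \frac{28444024}{142205625} = 0; \gamma_{2345}: -\frac{22301888}{142205625} + \frac{505552}{1609875} - \frac{67065616}{426616875} = 0 — confirming B is simple. So B^2 = -\frac{16}{25}.
Answer: rotation, certificate B^2 = -\frac{16}{25}. The scalar -\frac{16}{25} is the complete invariant here: its sign names the subgroup type.


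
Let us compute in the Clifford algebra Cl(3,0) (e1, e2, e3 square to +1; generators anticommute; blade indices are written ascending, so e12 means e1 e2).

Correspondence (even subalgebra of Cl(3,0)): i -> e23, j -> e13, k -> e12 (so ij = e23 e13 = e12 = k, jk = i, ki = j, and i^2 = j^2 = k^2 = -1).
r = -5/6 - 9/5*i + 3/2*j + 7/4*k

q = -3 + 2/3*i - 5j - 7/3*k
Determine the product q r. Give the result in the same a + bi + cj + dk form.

In blades: q = -3 - 7/3*e12 - 5*e13 + 2/3*e23, r = -5/6 + 7/4*e12 + 3/2*e13 - 9/5*e23.
Distribute q over r term by term (generator squares from the signature, products reordered to ascending indices): (-3)*r = 5/2 - 21/4*e12 - 9/2*e13 + 27/5*e23; (-7/3*e12)*r = 49/12 + 35/18*e12 + 21/5*e13 + 7/2*e23; (-5*e13)*r = 15/2 - 9*e12 + 25/6*e13 - 35/4*e23; (2/3*e23)*r = 6/5 + e12 - 7/6*e13 - 5/9*e23.
Sum: 917/60 - 407/36*e12 + 27/10*e13 - 73/180*e23; translating back through the correspondence:
Answer: 917/60 - 73/180*i + 27/10*j - 407/36*k


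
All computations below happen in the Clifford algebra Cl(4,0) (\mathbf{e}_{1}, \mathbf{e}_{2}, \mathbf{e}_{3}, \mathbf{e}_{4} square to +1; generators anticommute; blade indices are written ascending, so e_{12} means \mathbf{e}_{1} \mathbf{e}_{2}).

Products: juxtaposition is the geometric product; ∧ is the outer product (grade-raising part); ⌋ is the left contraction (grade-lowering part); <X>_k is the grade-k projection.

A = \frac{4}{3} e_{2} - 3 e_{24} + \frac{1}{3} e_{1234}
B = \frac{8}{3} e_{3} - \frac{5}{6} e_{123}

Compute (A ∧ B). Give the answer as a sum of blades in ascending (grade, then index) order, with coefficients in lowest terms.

step 1: \frac{32}{9} e_{23} + 8 e_{234}
Answer: \frac{32}{9} e_{23} + 8 e_{234}


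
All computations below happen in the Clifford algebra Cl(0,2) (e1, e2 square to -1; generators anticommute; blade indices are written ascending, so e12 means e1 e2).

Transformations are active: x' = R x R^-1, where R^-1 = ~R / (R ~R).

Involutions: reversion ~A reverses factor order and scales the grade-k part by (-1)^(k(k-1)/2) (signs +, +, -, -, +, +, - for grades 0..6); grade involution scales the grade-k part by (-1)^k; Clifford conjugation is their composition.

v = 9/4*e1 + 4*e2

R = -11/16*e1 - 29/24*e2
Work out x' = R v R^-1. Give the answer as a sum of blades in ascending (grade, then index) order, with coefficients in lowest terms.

~R = -11/16*e1 - 29/24*e2, and R ~R = -4453/2304, so R^-1 = ~R / (-4453/2304).
R v = 1225/192 - 1/32*e12
Answer: 40773/17812*e1 + 17713/4453*e2


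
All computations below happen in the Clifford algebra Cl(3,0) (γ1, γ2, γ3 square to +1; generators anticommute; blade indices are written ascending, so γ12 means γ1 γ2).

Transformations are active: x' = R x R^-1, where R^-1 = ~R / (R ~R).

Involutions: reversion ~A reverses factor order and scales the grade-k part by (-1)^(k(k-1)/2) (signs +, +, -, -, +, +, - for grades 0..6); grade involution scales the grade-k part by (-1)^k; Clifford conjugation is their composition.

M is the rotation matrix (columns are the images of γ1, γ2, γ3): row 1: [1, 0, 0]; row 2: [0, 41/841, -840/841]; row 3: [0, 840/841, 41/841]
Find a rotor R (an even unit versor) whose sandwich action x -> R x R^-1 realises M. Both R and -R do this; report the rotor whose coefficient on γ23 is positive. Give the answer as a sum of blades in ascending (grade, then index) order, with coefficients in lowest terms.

Method: write R = a + b12*γ12 + b13*γ13 + b23*γ23 with a^2 + b12^2 + b13^2 + b23^2 = 1 (so R^-1 = ~R). Expanding the columns R e_j ~R gives tr M = 4a^2 - 1 and, from the antisymmetric part, M21 - M12 = -4a*b12, M13 - M31 = 4a*b13, M32 - M23 = -4a*b23.
Here tr M = 923/841, so a^2 = (1 + tr M)/4 = 441/841 and a = ±21/29. Taking a = 21/29: M21 - M12 = 0, M13 - M31 = 0, M32 - M23 = 1680/841, giving b12 = 0, b13 = 0, b23 = -20/29, i.e. R = 21/29 - 20/29*γ23.
Its γ23 coefficient is negative, so report the other preimage -R.
Answer: -21/29 + 20/29*γ23. Note: both R and -R realise this M (trace 923/841); the covering map identifies them, and the γ23-coefficient sign is the tie-breaker.


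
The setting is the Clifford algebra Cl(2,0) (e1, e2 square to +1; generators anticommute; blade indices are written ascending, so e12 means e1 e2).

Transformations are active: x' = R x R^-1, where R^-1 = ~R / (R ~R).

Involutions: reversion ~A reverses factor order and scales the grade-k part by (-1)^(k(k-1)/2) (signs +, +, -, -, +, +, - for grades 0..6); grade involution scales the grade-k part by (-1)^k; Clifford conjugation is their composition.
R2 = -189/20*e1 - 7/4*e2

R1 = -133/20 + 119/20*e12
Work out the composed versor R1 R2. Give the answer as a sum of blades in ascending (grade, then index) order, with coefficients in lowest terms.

Distribute over the terms of R1 (each basis-blade product reordered to ascending indices, repeated generators contracted through their squares):
(-133/20) R2 = 25137/400*e1 + 931/80*e2
(119/20*e12) R2 = -833/80*e1 + 22491/400*e2
Summing the partial products and collecting blades:
Answer: 5243/100*e1 + 13573/200*e2


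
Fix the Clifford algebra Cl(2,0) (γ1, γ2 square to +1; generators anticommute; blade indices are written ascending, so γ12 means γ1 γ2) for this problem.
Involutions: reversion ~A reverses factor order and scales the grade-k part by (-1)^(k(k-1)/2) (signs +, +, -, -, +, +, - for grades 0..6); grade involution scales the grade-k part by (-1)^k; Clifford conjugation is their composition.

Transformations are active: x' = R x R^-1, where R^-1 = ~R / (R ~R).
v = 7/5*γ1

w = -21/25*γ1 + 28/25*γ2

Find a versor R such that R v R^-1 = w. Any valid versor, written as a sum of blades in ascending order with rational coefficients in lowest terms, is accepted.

Here q(v) = q(w) = 49/25; the classical choice R = v + w = 14/25*γ1 + 28/25*γ2 then realises v -> w under the sandwich.
Answer: 14/25*γ1 + 28/25*γ2


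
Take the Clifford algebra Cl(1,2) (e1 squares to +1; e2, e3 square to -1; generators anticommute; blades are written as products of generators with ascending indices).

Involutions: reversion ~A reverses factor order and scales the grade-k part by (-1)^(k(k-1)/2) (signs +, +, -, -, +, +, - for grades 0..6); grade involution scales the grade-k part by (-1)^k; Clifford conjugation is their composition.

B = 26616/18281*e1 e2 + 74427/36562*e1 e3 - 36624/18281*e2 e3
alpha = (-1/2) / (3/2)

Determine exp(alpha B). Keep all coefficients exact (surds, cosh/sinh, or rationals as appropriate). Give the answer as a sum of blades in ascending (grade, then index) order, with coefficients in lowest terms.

B^2 term by term: the squares give (26616/18281)^2*(e1 e2)^2 + (74427/36562)^2*(e1 e3)^2 + (-36624/18281)^2*(e2 e3)^2 = 708411456/334194961*(+1) + 5539378329/1336779844*(+1) + 1341317376/334194961*(-1) = 9/4 (each basis 2-blade squares to minus the product of its generators' squares); cross terms between blades sharing an index anticommute and cancel. So B^2 = 9/4.
B^2 = 9/4 — a positive square means the series sums to a boost: l = 3/2, alpha*l = -1/2, so exp(alpha B) = cosh(-1/2) + (sinh(-1/2)/(3/2))*B = cosh(1/2) + (-2*sinh(1/2)/3)*B.
Answer: cosh(1/2) - 17744*sinh(1/2)/18281*e1 e2 - 24809*sinh(1/2)/18281*e1 e3 + 24416*sinh(1/2)/18281*e2 e3


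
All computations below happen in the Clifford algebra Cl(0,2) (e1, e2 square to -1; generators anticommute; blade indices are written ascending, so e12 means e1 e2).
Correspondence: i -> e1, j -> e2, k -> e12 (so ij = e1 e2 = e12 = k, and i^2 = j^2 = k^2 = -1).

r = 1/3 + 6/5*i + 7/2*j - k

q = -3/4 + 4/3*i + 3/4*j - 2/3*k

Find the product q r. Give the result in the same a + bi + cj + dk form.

In blades: q = -3/4 + 4/3*e1 + 3/4*e2 - 2/3*e12, r = 1/3 + 6/5*e1 + 7/2*e2 - e12.
Distribute q over r term by term (generator squares from the signature, products reordered to ascending indices): (-3/4)*r = -1/4 - 9/10*e1 - 21/8*e2 + 3/4*e12; (4/3*e1)*r = -8/5 + 4/9*e1 + 4/3*e2 + 14/3*e12; (3/4*e2)*r = -21/8 - 3/4*e1 + 1/4*e2 - 9/10*e12; (-2/3*e12)*r = -2/3 + 7/3*e1 - 4/5*e2 - 2/9*e12.
Sum: -617/120 + 203/180*e1 - 221/120*e2 + 773/180*e12; translating back through the correspondence:
Answer: -617/120 + 203/180*i - 221/120*j + 773/180*k


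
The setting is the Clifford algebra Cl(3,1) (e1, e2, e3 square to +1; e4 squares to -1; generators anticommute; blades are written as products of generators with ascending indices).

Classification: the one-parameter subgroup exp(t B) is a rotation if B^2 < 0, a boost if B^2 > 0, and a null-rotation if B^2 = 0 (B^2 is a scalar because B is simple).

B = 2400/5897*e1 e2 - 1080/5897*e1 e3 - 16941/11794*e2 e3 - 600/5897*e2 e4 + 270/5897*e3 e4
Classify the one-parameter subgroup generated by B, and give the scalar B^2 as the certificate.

B^2 term by term: the squares give (2400/5897)^2*(e1 e2)^2 + (-1080/5897)^2*(e1 e3)^2 + (-16941/11794)^2*(e2 e3)^2 + (-600/5897)^2*(e2 e4)^2 + (270/5897)^2*(e3 e4)^2 = 5760000/34774609*(-1) + 1166400/34774609*(-1) + 286997481/139098436*(-1) + 360000/34774609*(+1) + 72900/34774609*(+1) = -9/4 (each basis 2-blade squares to minus the product of its generators' squares); cross terms between blades sharing an index anticommute and cancel; the commuting (index-disjoint) pairs give grade-4 terms 2*c*c'*(blade product), which cancel blade by blade — e1 e2 e3 e4: 1296000/34774609 - 1296000/34774609 = 0 — confirming B is simple. So B^2 = -9/4.
Answer: rotation, certificate B^2 = -9/4. One invariant decides it: the square -9/4 survives every conjugation, and its sign is exactly the classification.


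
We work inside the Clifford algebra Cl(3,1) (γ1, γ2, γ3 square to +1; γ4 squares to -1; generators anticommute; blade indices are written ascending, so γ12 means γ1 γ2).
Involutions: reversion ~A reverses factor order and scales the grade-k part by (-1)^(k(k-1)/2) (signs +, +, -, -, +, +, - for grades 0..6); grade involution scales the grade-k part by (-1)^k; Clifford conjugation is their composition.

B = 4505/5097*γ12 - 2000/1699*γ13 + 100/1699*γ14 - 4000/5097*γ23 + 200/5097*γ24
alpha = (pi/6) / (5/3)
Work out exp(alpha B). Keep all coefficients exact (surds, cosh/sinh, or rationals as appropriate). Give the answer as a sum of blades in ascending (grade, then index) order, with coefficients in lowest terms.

B^2 term by term: the squares give (4505/5097)^2*(γ12)^2 + (-2000/1699)^2*(γ13)^2 + (100/1699)^2*(γ14)^2 + (-4000/5097)^2*(γ23)^2 + (200/5097)^2*(γ24)^2 = 20295025/25979409*(-1) + 4000000/2886601*(-1) + 10000/2886601*(+1) + 16000000/25979409*(-1) + 40000/25979409*(+1) = -25/9 (each basis 2-blade squares to minus the product of its generators' squares); cross terms between blades sharing an index anticommute and cancel; the commuting (index-disjoint) pairs give grade-4 terms 2*c*c'*(blade product), which cancel blade by blade — γ1234: 800000/8659803 - 800000/8659803 = 0 — confirming B is simple. So B^2 = -25/9.
B^2 = -25/9 — since the square is negative, the closed form is circular: l = 5/3, alpha*l = pi/6, so exp(alpha B) = cos(pi/6) + (sin(pi/6)/(5/3))*B = sqrt(3)/2 + (3/10)*B.
Answer: sqrt(3)/2 + 901/3398*γ12 - 600/1699*γ13 + 30/1699*γ14 - 400/1699*γ23 + 20/1699*γ24


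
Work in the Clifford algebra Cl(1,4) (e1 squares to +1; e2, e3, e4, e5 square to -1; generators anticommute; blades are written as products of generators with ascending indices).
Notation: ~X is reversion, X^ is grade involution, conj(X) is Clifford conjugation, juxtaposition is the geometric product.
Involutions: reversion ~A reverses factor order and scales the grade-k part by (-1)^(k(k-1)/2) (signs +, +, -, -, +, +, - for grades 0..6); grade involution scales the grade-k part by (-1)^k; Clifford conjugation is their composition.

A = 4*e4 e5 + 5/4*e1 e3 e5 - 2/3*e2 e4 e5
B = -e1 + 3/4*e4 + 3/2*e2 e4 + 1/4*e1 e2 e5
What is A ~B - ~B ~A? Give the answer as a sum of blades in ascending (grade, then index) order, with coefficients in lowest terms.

first term: 2*e5 - 1/6*e1 e4 + 5/16*e2 e3 - 13/2*e2 e5 - 5/4*e3 e5 + e1 e2 e4 - 4*e1 e4 e5 - 2/3*e1 e2 e4 e5 - 15/16*e1 e3 e4 e5 + 15/8*e1 e2 e3 e4 e5
second term: 4*e5 - 1/6*e1 e4 + 5/16*e2 e3 - 11/2*e2 e5 + 5/4*e3 e5 + e1 e2 e4 + 4*e1 e4 e5 - 2/3*e1 e2 e4 e5 - 15/16*e1 e3 e4 e5 - 15/8*e1 e2 e3 e4 e5
Answer: -2*e5 - e2 e5 - 5/2*e3 e5 - 8*e1 e4 e5 + 15/4*e1 e2 e3 e4 e5


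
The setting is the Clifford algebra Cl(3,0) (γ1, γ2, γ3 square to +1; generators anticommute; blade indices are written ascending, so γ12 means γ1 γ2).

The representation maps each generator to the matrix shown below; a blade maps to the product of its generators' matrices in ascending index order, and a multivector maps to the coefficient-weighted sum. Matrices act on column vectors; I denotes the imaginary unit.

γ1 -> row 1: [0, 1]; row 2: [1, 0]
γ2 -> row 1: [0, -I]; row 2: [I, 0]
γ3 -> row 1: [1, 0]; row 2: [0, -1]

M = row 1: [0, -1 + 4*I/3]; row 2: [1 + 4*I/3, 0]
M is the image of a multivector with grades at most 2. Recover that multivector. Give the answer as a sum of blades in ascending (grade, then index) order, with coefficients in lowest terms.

Method: 1, rho(γ1), rho(γ2), rho(γ3) form a trace-orthogonal basis of the 2x2 complex matrices (tr(X Y) = 2 if X = Y, else 0), so M = m0*1 + m1*rho(γ1) + m2*rho(γ2) + m3*rho(γ3) with m0 = tr(M)/2 = 0, m1 = tr(M rho(γ1))/2 = 4*I/3, m2 = tr(M rho(γ2))/2 = -I, m3 = tr(M rho(γ3))/2 = 0.
Multiplying table entries, the bivector images are rho(γ12) = I*rho(γ3), rho(γ13) = -I*rho(γ2), rho(γ23) = I*rho(γ1); with real blade coefficients the real parts of m0..m3 are the coefficients of 1, γ1, γ2, γ3 and the imaginary parts give the bivectors (γ23: Im m1, γ13: -Im m2, γ12: Im m3).
Answer: γ13 + 4/3*γ23


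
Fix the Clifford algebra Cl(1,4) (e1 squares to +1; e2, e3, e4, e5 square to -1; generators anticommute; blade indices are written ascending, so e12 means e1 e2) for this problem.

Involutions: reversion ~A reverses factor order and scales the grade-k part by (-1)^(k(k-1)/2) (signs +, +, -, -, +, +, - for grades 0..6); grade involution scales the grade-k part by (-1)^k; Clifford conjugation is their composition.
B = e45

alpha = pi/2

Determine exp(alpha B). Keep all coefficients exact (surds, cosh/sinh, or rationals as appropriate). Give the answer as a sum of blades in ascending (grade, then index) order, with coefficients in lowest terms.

B^2 = (1)^2*(e45)^2 = 1*(-1) = -1 (a basis 2-blade squares to minus the product of its generators' squares).
B^2 = -1 — since the square is negative, the closed form is circular: l = 1, alpha*l = pi/2, so exp(alpha B) = cos(pi/2) + (sin(pi/2)/1)*B = 0 + (1)*B.
Answer: e45


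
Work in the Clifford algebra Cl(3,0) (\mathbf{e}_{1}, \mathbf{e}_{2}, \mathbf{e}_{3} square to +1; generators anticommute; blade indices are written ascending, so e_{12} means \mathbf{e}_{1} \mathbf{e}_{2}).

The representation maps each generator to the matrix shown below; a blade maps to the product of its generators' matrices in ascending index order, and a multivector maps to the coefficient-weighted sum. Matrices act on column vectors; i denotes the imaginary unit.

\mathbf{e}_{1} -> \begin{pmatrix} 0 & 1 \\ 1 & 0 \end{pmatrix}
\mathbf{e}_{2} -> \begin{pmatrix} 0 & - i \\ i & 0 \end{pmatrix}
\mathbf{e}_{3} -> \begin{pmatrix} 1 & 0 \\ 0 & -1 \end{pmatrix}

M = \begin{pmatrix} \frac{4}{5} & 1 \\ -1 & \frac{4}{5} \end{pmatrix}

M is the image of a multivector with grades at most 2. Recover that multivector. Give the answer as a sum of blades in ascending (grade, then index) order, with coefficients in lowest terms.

Method: 1, rho(e_{1}), rho(e_{2}), rho(e_{3}) form a trace-orthogonal basis of the 2x2 complex matrices (tr(X Y) = 2 if X = Y, else 0), so M = m0*1 + m1*rho(e_{1}) + m2*rho(e_{2}) + m3*rho(e_{3}) with m0 = tr(M)/2 = \frac{4}{5}, m1 = tr(M rho(e_{1}))/2 = 0, m2 = tr(M rho(e_{2}))/2 = i, m3 = tr(M rho(e_{3}))/2 = 0.
Multiplying table entries, the bivector images are rho(e_{12}) = i*rho(e_{3}), rho(e_{13}) = -i*rho(e_{2}), rho(e_{23}) = i*rho(e_{1}); with real blade coefficients the real parts of m0..m3 are the coefficients of 1, e_{1}, e_{2}, e_{3} and the imaginary parts give the bivectors (e_{23}: Im m1, e_{13}: -Im m2, e_{12}: Im m3).
Answer: \frac{4}{5} - e_{13}


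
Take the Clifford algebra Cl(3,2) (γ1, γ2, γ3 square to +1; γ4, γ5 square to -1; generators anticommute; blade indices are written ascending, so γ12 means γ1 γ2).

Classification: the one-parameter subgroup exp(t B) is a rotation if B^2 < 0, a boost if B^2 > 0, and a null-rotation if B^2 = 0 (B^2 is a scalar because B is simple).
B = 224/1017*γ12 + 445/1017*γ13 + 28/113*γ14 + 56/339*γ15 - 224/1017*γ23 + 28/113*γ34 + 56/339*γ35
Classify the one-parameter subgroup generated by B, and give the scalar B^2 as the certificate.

B^2 term by term: the squares give (224/1017)^2*(γ12)^2 + (445/1017)^2*(γ13)^2 + (28/113)^2*(γ14)^2 + (56/339)^2*(γ15)^2 + (-224/1017)^2*(γ23)^2 + (28/113)^2*(γ34)^2 + (56/339)^2*(γ35)^2 = 50176/1034289*(-1) + 198025/1034289*(-1) + 784/12769*(+1) + 3136/114921*(+1) + 50176/1034289*(-1) + 784/12769*(+1) + 3136/114921*(+1) = -1/9 (each basis 2-blade squares to minus the product of its generators' squares); cross terms between blades sharing an index anticommute and cancel; the commuting (index-disjoint) pairs give grade-4 terms 2*c*c'*(blade product), which cancel blade by blade — γ1234: 12544/114921 - 12544/114921 = 0; γ1235: 25088/344763 - 25088/344763 = 0; γ1345: -3136/38307 + 3136/38307 = 0 — confirming B is simple. So B^2 = -1/9.
Answer: rotation, certificate B^2 = -1/9. Certificate logic: -1/9 is a conjugation-invariant scalar, so its sign fixes rotation versus boost versus null-rotation outright.


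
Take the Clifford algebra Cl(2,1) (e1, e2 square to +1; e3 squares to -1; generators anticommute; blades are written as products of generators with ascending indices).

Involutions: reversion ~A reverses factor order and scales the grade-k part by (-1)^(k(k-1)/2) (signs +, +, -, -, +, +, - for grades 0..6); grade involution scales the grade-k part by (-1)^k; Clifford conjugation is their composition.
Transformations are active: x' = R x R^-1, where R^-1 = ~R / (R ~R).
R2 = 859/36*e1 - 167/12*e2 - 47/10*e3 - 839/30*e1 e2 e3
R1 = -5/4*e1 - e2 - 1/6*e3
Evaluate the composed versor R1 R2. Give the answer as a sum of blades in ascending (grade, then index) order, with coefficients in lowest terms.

Distribute over the terms of R1 (each basis-blade product reordered to ascending indices, repeated generators contracted through their squares):
(-5/4*e1) R2 = -4295/144 + 835/48*e1 e2 + 47/8*e1 e3 + 839/24*e2 e3
(-e2) R2 = 167/12 + 859/36*e1 e2 - 839/30*e1 e3 + 47/10*e2 e3
(-1/6*e3) R2 = -47/60 - 839/180*e1 e2 + 859/216*e1 e3 - 167/72*e2 e3
Summing the partial products and collecting blades:
Answer: -12019/720 + 8783/240*e1 e2 - 4891/270*e1 e3 + 6721/180*e2 e3
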